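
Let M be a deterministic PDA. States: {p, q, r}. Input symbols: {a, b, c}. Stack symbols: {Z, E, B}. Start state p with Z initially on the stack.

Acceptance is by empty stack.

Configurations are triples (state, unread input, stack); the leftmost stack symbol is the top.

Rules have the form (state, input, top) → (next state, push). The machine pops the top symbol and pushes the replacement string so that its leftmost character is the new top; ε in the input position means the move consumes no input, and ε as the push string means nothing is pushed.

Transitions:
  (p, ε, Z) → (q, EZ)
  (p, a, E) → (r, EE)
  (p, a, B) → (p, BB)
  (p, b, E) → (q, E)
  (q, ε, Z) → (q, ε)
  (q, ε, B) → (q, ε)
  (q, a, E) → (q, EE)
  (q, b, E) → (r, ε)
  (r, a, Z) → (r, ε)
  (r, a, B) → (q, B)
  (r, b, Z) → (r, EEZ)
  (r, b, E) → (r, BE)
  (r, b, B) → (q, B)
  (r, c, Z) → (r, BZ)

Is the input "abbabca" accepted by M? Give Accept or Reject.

(p, abbabca, Z) ⊢ (q, abbabca, EZ) ⊢ (q, bbabca, EEZ) ⊢ (r, babca, EZ) ⊢ (r, abca, BEZ) ⊢ (q, bca, BEZ) ⊢ (q, bca, EZ) ⊢ (r, ca, Z) ⊢ (r, a, BZ) ⊢ (q, ε, BZ) ⊢ (q, ε, Z) ⊢ (q, ε, ε)
All input consumed and the stack is empty.

Accept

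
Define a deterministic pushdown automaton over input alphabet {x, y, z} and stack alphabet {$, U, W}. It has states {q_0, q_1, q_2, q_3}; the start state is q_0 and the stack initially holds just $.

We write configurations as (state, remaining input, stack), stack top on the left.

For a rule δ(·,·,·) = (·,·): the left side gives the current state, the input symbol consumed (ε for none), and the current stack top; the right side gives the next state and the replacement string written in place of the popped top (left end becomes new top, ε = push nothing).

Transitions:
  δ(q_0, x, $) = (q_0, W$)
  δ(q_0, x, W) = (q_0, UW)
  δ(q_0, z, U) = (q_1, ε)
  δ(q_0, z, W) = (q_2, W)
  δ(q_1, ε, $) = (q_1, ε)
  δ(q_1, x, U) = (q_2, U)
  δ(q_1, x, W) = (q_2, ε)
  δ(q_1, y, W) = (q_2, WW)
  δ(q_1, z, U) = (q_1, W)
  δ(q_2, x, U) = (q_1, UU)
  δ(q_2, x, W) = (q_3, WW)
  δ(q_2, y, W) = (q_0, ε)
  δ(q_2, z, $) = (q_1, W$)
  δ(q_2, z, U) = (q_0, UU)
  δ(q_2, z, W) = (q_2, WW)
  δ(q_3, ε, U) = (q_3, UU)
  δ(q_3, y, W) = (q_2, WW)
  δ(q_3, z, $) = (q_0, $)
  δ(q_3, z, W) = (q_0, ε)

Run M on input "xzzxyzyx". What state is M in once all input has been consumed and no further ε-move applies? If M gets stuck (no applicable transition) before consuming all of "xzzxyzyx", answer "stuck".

q_0

(q_0, xzzxyzyx, $) ⊢ (q_0, zzxyzyx, W$) ⊢ (q_2, zxyzyx, W$) ⊢ (q_2, xyzyx, WW$) ⊢ (q_3, yzyx, WWW$) ⊢ (q_2, zyx, WWWW$) ⊢ (q_2, yx, WWWWW$) ⊢ (q_0, x, WWWW$) ⊢ (q_0, ε, UWWWW$)
All input consumed; M is in state q_0.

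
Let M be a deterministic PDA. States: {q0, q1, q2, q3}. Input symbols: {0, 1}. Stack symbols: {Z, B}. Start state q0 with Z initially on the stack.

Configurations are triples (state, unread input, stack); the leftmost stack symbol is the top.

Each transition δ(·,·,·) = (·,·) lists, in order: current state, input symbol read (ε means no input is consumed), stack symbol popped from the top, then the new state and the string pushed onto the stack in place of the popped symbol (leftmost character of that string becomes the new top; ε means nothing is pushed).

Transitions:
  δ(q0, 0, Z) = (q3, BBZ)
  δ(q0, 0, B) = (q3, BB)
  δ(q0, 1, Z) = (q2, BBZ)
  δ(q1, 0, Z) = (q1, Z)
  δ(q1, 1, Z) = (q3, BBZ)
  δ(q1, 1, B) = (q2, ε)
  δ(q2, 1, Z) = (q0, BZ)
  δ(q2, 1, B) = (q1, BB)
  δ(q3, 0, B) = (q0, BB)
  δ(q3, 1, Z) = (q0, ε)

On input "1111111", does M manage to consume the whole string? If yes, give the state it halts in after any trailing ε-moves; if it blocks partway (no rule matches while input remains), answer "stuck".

(q0, 1111111, Z)
  read 1, top Z: go to q2, push BBZ → (q2, 111111, BBZ)
  read 1, top B: go to q1, push BB → (q1, 11111, BBBZ)
  read 1, top B: go to q2, push ε → (q2, 1111, BBZ)
  read 1, top B: go to q1, push BB → (q1, 111, BBBZ)
  read 1, top B: go to q2, push ε → (q2, 11, BBZ)
  read 1, top B: go to q1, push BB → (q1, 1, BBBZ)
  read 1, top B: go to q2, push ε → (q2, ε, BBZ)
All input consumed; M is in state q2.

q2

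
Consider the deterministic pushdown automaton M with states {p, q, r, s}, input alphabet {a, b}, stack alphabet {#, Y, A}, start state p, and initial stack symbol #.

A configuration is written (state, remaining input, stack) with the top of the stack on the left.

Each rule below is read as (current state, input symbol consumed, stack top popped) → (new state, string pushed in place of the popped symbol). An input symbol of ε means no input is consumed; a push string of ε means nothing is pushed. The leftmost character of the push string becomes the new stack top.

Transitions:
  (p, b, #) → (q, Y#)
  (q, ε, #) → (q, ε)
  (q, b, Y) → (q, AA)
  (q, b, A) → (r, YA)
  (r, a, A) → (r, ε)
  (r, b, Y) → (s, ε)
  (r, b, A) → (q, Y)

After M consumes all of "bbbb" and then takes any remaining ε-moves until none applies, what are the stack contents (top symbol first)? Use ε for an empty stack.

AA#

(p, bbbb, #)
  read b, top #: go to q, push Y# → (q, bbb, Y#)
  read b, top Y: go to q, push AA → (q, bb, AA#)
  read b, top A: go to r, push YA → (r, b, YAA#)
  read b, top Y: go to s, push ε → (s, ε, AA#)
All input consumed in state s with stack AA#.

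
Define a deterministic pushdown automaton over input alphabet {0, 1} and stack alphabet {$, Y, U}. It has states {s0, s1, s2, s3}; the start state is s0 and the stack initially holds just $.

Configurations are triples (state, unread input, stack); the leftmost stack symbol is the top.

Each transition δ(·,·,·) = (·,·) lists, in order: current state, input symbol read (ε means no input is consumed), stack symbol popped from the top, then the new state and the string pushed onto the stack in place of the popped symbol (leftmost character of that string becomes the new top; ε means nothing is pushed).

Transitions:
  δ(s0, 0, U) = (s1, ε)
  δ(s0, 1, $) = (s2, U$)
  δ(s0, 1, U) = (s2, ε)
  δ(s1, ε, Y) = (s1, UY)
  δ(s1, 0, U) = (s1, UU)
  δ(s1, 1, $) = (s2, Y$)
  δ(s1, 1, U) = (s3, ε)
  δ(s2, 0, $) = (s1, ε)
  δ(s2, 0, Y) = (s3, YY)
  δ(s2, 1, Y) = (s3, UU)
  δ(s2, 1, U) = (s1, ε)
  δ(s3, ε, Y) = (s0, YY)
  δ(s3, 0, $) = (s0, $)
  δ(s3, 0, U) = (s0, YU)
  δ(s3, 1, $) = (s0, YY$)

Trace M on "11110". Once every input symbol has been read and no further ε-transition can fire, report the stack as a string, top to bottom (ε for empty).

(s0, 11110, $)
  read 1, top $: go to s2, push U$ → (s2, 1110, U$)
  read 1, top U: go to s1, push ε → (s1, 110, $)
  read 1, top $: go to s2, push Y$ → (s2, 10, Y$)
  read 1, top Y: go to s3, push UU → (s3, 0, UU$)
  read 0, top U: go to s0, push YU → (s0, ε, YUU$)
All input consumed in state s0 with stack YUU$.

YUU$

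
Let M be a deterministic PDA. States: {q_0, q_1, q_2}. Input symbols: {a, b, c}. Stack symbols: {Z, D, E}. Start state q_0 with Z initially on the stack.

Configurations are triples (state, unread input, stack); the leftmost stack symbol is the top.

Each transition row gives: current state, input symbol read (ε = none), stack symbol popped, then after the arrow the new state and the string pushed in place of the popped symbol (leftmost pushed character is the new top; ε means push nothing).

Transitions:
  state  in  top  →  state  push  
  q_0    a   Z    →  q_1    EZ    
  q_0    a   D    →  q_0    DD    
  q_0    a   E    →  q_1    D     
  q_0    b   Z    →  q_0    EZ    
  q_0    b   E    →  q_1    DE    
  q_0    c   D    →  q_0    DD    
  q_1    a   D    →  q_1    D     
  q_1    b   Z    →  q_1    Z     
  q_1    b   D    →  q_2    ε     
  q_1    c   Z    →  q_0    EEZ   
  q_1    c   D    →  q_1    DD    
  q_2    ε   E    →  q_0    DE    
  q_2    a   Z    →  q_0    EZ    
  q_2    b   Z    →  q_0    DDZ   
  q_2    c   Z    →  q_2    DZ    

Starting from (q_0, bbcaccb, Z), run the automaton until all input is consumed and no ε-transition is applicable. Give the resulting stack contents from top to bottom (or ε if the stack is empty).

(q_0, bbcaccb, Z)
  read b, top Z: go to q_0, push EZ → (q_0, bcaccb, EZ)
  read b, top E: go to q_1, push DE → (q_1, caccb, DEZ)
  read c, top D: go to q_1, push DD → (q_1, accb, DDEZ)
  read a, top D: go to q_1, push D → (q_1, ccb, DDEZ)
  read c, top D: go to q_1, push DD → (q_1, cb, DDDEZ)
  read c, top D: go to q_1, push DD → (q_1, b, DDDDEZ)
  read b, top D: go to q_2, push ε → (q_2, ε, DDDEZ)
All input consumed in state q_2 with stack DDDEZ.

DDDEZ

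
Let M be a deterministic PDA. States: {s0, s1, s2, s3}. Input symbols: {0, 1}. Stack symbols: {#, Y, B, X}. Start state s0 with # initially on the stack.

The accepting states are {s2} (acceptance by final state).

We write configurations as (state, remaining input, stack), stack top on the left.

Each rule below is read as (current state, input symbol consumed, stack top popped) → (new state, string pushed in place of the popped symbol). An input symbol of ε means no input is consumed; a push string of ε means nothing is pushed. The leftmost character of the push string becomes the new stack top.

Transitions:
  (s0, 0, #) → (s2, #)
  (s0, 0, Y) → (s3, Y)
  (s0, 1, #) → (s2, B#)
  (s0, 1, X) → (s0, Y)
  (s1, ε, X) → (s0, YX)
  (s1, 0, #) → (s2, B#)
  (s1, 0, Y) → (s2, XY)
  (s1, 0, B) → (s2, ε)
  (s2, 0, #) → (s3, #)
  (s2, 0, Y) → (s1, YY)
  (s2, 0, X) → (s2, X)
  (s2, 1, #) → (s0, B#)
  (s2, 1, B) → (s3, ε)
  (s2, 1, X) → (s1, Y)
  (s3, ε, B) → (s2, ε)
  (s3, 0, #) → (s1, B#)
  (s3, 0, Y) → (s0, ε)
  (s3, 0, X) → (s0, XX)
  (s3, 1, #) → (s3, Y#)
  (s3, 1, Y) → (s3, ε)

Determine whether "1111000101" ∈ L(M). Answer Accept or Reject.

(s0, 1111000101, #)
  read 1, top #: go to s2, push B# → (s2, 111000101, B#)
  read 1, top B: go to s3, push ε → (s3, 11000101, #)
  read 1, top #: go to s3, push Y# → (s3, 1000101, Y#)
  read 1, top Y: go to s3, push ε → (s3, 000101, #)
  read 0, top #: go to s1, push B# → (s1, 00101, B#)
  read 0, top B: go to s2, push ε → (s2, 0101, #)
  read 0, top #: go to s3, push # → (s3, 101, #)
  read 1, top #: go to s3, push Y# → (s3, 01, Y#)
  read 0, top Y: go to s0, push ε → (s0, 1, #)
  read 1, top #: go to s2, push B# → (s2, ε, B#)
All input consumed; state s2 ∈ F.

Accept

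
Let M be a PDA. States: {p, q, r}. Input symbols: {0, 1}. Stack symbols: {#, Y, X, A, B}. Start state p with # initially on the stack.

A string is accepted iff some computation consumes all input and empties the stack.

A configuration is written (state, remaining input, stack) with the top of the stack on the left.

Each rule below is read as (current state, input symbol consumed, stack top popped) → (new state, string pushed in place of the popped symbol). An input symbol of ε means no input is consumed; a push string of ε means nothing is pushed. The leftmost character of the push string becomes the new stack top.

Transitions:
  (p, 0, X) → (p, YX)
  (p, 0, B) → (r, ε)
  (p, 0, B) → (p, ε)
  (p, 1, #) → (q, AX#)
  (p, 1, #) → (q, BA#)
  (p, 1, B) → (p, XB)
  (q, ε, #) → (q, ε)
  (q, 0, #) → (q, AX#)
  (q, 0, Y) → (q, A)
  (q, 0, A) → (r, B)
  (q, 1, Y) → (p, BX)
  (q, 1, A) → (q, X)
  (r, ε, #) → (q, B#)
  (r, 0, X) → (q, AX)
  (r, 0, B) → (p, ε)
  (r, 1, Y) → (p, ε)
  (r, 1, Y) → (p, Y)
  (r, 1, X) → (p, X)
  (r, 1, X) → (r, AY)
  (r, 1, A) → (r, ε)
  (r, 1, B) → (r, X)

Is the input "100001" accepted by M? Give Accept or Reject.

No computation consumes all input and empties the stack.

Reject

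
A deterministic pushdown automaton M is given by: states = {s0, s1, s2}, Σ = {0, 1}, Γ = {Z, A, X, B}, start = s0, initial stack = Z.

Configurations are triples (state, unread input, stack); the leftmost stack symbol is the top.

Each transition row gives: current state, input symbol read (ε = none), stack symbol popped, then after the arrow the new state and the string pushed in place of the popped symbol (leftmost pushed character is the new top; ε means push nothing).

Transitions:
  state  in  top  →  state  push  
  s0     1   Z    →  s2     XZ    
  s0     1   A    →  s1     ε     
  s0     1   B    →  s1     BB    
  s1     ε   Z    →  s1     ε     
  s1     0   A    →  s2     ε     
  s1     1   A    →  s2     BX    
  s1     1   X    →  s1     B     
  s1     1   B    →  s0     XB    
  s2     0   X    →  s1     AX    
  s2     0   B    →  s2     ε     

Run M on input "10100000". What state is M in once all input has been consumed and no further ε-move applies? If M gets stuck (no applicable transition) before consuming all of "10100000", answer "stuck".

(s0, 10100000, Z) ⊢ (s2, 0100000, XZ) ⊢ (s1, 100000, AXZ) ⊢ (s2, 00000, BXXZ) ⊢ (s2, 0000, XXZ) ⊢ (s1, 000, AXXZ) ⊢ (s2, 00, XXZ) ⊢ (s1, 0, AXXZ) ⊢ (s2, ε, XXZ)
All input consumed; M is in state s2.

s2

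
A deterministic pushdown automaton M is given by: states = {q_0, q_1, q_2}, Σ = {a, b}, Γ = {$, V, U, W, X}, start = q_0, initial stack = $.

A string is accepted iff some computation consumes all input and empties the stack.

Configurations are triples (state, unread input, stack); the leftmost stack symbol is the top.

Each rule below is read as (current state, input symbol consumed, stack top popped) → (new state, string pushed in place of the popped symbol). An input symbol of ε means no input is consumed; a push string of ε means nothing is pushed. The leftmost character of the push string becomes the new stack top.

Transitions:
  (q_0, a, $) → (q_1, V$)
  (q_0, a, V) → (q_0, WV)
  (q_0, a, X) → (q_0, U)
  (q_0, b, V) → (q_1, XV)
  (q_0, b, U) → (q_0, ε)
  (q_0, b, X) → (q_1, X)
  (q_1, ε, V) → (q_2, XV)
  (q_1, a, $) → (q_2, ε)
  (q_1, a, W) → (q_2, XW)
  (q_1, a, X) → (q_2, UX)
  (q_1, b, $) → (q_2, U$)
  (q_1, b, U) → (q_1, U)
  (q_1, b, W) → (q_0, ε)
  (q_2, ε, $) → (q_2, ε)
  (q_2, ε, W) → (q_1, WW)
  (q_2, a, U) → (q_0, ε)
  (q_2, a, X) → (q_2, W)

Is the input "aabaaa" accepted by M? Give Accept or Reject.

(q_0, aabaaa, $) ⊢ (q_1, abaaa, V$) ⊢ (q_2, abaaa, XV$) ⊢ (q_2, baaa, WV$) ⊢ (q_1, baaa, WWV$) ⊢ (q_0, aaa, WV$)
No transition applies at (q_0, aaa, WV$); input not fully consumed.

Reject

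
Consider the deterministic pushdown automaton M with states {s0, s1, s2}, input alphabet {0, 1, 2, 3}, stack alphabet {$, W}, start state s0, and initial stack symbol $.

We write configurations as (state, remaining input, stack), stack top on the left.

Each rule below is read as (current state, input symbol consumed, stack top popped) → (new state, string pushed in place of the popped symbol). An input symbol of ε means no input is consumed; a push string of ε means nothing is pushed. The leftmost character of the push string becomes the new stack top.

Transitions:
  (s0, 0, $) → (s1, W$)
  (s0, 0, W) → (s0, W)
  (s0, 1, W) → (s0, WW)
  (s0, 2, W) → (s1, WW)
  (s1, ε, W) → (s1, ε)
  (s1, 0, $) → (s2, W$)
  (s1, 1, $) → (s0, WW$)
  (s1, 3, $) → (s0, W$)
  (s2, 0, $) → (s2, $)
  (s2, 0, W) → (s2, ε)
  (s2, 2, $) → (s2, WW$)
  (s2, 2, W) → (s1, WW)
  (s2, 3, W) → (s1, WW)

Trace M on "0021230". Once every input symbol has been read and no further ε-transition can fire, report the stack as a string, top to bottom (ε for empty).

(s0, 0021230, $) ⊢ (s1, 021230, W$) ⊢ (s1, 021230, $) ⊢ (s2, 21230, W$) ⊢ (s1, 1230, WW$) ⊢ (s1, 1230, W$) ⊢ (s1, 1230, $) ⊢ (s0, 230, WW$) ⊢ (s1, 30, WWW$) ⊢ (s1, 30, WW$) ⊢ (s1, 30, W$) ⊢ (s1, 30, $) ⊢ (s0, 0, W$) ⊢ (s0, ε, W$)
All input consumed in state s0 with stack W$.

W$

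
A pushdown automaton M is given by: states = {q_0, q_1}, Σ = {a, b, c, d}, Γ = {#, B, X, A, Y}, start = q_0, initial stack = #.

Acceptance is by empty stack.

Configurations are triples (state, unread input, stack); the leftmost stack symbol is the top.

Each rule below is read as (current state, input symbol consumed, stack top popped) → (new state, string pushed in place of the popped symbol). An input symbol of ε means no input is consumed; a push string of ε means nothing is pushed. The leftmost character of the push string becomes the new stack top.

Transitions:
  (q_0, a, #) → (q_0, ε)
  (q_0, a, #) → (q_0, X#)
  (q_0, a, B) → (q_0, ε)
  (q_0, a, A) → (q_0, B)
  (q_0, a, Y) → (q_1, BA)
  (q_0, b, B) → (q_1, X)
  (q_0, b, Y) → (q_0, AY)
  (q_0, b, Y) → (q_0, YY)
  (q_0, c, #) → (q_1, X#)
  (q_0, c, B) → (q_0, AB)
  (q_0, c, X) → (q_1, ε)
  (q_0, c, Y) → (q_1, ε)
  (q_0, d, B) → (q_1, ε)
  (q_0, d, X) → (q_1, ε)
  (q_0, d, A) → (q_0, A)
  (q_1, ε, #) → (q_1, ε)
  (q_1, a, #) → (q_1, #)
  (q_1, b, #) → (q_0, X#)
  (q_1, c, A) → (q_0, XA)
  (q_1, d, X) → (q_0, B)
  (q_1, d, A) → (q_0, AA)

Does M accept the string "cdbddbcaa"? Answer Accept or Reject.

One accepting computation: (q_0, cdbddbcaa, #) ⊢ (q_1, dbddbcaa, X#) ⊢ (q_0, bddbcaa, B#) ⊢ (q_1, ddbcaa, X#) ⊢ (q_0, dbcaa, B#) ⊢ (q_1, bcaa, #) ⊢ (q_0, caa, X#) ⊢ (q_1, aa, #) ⊢ (q_1, a, #) ⊢ (q_1, ε, #) ⊢ (q_1, ε, ε)
All input consumed and the stack is empty.

Accept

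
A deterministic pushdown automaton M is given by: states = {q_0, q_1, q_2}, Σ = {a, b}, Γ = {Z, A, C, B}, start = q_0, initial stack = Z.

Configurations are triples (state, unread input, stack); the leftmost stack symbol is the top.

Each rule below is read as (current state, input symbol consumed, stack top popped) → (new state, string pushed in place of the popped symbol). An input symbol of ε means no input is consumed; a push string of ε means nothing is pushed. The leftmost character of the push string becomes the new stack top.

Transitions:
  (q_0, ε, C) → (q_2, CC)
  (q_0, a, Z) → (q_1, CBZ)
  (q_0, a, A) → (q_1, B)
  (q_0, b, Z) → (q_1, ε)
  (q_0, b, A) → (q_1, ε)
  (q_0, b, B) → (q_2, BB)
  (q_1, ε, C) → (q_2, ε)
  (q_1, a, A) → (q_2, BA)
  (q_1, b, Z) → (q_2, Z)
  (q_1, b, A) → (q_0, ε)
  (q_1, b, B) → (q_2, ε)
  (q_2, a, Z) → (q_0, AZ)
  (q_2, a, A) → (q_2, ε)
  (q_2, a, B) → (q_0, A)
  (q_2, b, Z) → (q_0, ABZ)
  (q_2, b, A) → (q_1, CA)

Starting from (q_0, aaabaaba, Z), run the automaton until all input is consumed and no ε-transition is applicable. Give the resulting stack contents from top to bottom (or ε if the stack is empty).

AZ

(q_0, aaabaaba, Z) ⊢ (q_1, aabaaba, CBZ) ⊢ (q_2, aabaaba, BZ) ⊢ (q_0, abaaba, AZ) ⊢ (q_1, baaba, BZ) ⊢ (q_2, aaba, Z) ⊢ (q_0, aba, AZ) ⊢ (q_1, ba, BZ) ⊢ (q_2, a, Z) ⊢ (q_0, ε, AZ)
All input consumed in state q_0 with stack AZ.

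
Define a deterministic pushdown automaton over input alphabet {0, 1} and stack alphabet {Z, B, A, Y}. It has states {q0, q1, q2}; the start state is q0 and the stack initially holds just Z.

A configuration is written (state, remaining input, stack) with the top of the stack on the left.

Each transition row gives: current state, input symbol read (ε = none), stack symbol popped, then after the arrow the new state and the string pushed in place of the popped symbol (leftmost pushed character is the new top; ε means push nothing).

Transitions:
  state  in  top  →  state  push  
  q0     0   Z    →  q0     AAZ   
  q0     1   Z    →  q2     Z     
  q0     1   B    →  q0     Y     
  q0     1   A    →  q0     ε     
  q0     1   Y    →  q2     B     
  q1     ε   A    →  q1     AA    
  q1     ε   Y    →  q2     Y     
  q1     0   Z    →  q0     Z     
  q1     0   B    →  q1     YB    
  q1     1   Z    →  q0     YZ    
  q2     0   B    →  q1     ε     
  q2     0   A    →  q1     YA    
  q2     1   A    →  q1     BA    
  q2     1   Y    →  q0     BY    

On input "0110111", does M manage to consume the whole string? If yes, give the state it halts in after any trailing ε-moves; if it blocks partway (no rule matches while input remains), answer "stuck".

(q0, 0110111, Z)
  read 0, top Z: go to q0, push AAZ → (q0, 110111, AAZ)
  read 1, top A: go to q0, push ε → (q0, 10111, AZ)
  read 1, top A: go to q0, push ε → (q0, 0111, Z)
  read 0, top Z: go to q0, push AAZ → (q0, 111, AAZ)
  read 1, top A: go to q0, push ε → (q0, 11, AZ)
  read 1, top A: go to q0, push ε → (q0, 1, Z)
  read 1, top Z: go to q2, push Z → (q2, ε, Z)
All input consumed; M is in state q2.

q2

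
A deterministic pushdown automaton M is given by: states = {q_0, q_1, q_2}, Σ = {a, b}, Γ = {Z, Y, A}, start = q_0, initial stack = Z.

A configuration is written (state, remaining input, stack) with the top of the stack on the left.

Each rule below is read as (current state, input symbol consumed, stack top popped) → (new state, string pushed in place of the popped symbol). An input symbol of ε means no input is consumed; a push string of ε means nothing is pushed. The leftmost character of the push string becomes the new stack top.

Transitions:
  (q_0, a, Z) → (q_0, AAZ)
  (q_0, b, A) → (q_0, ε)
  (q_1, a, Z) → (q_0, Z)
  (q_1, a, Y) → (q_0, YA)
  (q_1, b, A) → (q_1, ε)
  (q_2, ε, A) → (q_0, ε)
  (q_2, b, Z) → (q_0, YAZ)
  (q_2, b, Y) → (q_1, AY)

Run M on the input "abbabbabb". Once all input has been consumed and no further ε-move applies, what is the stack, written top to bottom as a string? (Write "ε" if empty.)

(q_0, abbabbabb, Z)
  read a, top Z: go to q_0, push AAZ → (q_0, bbabbabb, AAZ)
  read b, top A: go to q_0, push ε → (q_0, babbabb, AZ)
  read b, top A: go to q_0, push ε → (q_0, abbabb, Z)
  read a, top Z: go to q_0, push AAZ → (q_0, bbabb, AAZ)
  read b, top A: go to q_0, push ε → (q_0, babb, AZ)
  read b, top A: go to q_0, push ε → (q_0, abb, Z)
  read a, top Z: go to q_0, push AAZ → (q_0, bb, AAZ)
  read b, top A: go to q_0, push ε → (q_0, b, AZ)
  read b, top A: go to q_0, push ε → (q_0, ε, Z)
All input consumed in state q_0 with stack Z.

Z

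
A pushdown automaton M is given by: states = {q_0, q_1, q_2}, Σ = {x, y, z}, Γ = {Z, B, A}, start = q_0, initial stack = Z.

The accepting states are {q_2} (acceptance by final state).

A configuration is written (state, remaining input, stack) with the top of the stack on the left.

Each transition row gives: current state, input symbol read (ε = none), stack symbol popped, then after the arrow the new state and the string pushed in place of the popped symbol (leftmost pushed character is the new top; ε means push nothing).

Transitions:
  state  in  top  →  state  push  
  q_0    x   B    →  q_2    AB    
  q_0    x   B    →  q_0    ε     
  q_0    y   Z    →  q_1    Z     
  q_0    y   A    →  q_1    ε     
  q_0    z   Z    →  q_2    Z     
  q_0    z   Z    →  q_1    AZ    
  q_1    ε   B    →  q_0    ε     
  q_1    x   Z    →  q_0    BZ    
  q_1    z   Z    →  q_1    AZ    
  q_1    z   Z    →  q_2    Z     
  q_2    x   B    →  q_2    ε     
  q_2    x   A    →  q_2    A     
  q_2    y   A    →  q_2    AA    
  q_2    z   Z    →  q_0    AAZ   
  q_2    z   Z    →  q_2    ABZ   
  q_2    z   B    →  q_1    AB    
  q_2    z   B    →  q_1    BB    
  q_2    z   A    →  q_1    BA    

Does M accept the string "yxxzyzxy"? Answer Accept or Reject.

No computation consumes all input and reaches a final state.

Reject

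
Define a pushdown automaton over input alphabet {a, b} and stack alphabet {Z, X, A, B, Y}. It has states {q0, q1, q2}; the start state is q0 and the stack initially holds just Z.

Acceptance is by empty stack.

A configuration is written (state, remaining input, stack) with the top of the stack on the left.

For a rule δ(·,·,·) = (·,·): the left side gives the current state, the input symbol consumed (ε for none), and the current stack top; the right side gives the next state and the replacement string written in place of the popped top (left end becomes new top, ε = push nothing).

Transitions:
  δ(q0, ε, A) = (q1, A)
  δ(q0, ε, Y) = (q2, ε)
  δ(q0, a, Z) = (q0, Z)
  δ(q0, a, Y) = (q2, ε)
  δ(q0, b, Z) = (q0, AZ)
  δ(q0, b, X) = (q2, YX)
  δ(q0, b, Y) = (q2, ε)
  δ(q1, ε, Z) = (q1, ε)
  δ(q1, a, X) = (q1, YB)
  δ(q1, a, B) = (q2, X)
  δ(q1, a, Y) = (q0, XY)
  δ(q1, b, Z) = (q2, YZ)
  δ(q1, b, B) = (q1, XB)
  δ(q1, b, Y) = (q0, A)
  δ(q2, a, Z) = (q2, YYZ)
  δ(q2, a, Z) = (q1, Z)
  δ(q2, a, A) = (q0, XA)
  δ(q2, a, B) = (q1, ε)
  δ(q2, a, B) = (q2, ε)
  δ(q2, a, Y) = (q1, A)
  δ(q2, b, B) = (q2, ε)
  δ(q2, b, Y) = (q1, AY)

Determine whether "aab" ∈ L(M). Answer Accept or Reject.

Reject

No computation consumes all input and empties the stack.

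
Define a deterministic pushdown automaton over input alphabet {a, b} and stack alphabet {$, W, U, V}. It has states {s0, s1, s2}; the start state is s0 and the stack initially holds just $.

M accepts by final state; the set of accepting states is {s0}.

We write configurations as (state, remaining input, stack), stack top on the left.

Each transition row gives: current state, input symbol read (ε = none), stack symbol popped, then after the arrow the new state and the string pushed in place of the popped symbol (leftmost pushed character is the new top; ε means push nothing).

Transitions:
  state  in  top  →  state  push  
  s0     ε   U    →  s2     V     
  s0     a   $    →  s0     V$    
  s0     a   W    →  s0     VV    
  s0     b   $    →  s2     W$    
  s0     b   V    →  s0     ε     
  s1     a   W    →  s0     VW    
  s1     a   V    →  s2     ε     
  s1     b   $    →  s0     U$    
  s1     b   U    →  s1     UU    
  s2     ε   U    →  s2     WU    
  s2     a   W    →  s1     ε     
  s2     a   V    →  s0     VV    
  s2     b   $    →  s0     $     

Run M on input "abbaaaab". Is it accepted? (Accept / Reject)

Reject

(s0, abbaaaab, $)
  read a, top $: go to s0, push V$ → (s0, bbaaaab, V$)
  read b, top V: go to s0, push ε → (s0, baaaab, $)
  read b, top $: go to s2, push W$ → (s2, aaaab, W$)
  read a, top W: go to s1, push ε → (s1, aaab, $)
No transition applies at (s1, aaab, $); input not fully consumed.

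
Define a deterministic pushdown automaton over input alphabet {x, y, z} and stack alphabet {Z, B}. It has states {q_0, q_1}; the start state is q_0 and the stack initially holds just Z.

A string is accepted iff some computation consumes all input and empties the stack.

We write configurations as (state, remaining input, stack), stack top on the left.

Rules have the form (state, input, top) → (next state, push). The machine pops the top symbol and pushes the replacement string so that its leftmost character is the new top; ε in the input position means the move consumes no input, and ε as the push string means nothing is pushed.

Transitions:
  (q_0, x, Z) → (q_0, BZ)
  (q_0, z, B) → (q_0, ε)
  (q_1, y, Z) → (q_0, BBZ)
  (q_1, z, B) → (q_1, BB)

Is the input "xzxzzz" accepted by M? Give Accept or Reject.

Reject

(q_0, xzxzzz, Z) ⊢ (q_0, zxzzz, BZ) ⊢ (q_0, xzzz, Z) ⊢ (q_0, zzz, BZ) ⊢ (q_0, zz, Z)
No transition applies at (q_0, zz, Z); input not fully consumed.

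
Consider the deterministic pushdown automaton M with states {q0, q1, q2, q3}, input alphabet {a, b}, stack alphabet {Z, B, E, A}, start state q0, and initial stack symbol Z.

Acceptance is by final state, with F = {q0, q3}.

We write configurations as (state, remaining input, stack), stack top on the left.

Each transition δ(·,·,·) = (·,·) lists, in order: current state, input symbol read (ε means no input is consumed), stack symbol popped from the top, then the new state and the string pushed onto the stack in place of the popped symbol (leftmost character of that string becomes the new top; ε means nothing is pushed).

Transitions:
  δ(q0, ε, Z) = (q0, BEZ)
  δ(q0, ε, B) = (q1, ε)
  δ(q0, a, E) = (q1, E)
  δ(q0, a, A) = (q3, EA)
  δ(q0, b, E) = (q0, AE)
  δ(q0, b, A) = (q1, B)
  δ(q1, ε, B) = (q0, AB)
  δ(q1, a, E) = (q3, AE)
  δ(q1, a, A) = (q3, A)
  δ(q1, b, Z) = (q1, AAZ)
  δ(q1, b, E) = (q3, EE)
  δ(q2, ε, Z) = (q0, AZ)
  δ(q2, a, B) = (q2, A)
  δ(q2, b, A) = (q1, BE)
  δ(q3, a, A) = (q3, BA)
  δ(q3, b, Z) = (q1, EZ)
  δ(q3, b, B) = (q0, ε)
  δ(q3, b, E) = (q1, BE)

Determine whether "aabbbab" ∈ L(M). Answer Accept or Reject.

(q0, aabbbab, Z) ⊢ (q0, aabbbab, BEZ) ⊢ (q1, aabbbab, EZ) ⊢ (q3, abbbab, AEZ) ⊢ (q3, bbbab, BAEZ) ⊢ (q0, bbab, AEZ) ⊢ (q1, bab, BEZ) ⊢ (q0, bab, ABEZ) ⊢ (q1, ab, BBEZ) ⊢ (q0, ab, ABBEZ) ⊢ (q3, b, EABBEZ) ⊢ (q1, ε, BEABBEZ) ⊢ (q0, ε, ABEABBEZ)
All input consumed; state q0 ∈ F.

Accept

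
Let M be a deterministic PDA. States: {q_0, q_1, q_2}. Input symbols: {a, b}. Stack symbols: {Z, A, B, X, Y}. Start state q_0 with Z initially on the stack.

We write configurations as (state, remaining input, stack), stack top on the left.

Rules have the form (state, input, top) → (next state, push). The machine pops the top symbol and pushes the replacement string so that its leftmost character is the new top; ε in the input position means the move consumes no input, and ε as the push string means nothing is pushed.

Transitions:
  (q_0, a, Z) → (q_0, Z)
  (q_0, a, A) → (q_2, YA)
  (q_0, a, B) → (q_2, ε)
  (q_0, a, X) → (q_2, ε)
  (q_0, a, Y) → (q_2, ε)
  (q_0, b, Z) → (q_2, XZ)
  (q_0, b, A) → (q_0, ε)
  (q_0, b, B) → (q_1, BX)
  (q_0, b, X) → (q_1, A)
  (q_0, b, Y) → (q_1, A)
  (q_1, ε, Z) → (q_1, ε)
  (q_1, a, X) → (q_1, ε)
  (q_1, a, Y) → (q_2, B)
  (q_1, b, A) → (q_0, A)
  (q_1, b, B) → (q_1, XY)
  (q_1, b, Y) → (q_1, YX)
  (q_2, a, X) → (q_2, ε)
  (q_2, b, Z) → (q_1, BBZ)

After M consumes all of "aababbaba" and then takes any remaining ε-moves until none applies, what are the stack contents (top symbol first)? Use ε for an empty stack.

BXBZ

(q_0, aababbaba, Z)
  read a, top Z: go to q_0, push Z → (q_0, ababbaba, Z)
  read a, top Z: go to q_0, push Z → (q_0, babbaba, Z)
  read b, top Z: go to q_2, push XZ → (q_2, abbaba, XZ)
  read a, top X: go to q_2, push ε → (q_2, bbaba, Z)
  read b, top Z: go to q_1, push BBZ → (q_1, baba, BBZ)
  read b, top B: go to q_1, push XY → (q_1, aba, XYBZ)
  read a, top X: go to q_1, push ε → (q_1, ba, YBZ)
  read b, top Y: go to q_1, push YX → (q_1, a, YXBZ)
  read a, top Y: go to q_2, push B → (q_2, ε, BXBZ)
All input consumed in state q_2 with stack BXBZ.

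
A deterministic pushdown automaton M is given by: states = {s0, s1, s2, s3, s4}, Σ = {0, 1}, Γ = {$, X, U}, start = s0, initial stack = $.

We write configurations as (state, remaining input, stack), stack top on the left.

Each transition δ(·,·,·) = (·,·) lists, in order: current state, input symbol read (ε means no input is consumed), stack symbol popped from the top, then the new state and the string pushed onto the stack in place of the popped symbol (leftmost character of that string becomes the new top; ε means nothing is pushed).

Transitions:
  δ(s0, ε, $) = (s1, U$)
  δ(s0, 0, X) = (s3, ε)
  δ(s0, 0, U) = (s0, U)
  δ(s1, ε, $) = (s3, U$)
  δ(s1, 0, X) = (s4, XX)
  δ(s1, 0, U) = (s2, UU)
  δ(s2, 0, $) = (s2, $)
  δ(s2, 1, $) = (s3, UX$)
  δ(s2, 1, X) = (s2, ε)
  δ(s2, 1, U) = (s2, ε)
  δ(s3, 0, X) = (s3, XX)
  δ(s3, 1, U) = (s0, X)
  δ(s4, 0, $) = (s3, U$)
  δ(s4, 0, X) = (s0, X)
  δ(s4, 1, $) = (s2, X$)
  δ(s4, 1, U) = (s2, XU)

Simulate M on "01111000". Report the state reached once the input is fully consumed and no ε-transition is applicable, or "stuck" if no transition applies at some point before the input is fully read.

(s0, 01111000, $)
  ε-move, top $: go to s1, push U$ → (s1, 01111000, U$)
  read 0, top U: go to s2, push UU → (s2, 1111000, UU$)
  read 1, top U: go to s2, push ε → (s2, 111000, U$)
  read 1, top U: go to s2, push ε → (s2, 11000, $)
  read 1, top $: go to s3, push UX$ → (s3, 1000, UX$)
  read 1, top U: go to s0, push X → (s0, 000, XX$)
  read 0, top X: go to s3, push ε → (s3, 00, X$)
  read 0, top X: go to s3, push XX → (s3, 0, XX$)
  read 0, top X: go to s3, push XX → (s3, ε, XXX$)
All input consumed; M is in state s3.

s3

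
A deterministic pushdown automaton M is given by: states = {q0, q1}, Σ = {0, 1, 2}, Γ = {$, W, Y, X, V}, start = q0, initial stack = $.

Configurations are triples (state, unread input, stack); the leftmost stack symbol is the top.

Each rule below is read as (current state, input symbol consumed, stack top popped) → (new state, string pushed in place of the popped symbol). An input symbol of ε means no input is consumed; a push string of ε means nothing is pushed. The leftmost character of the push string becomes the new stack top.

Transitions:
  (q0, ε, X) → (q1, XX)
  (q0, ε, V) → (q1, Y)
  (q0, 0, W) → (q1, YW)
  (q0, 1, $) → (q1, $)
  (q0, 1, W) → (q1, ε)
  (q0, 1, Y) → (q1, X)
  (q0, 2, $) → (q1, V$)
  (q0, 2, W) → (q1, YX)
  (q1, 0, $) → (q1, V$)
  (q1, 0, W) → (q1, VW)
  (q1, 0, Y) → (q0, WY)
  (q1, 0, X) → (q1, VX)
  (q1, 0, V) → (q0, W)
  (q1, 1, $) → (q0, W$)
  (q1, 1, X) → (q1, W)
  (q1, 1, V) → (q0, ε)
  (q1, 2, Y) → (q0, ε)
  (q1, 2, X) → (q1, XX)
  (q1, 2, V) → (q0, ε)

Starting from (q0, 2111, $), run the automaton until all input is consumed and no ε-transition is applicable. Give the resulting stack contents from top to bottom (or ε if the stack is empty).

(q0, 2111, $) ⊢ (q1, 111, V$) ⊢ (q0, 11, $) ⊢ (q1, 1, $) ⊢ (q0, ε, W$)
All input consumed in state q0 with stack W$.

W$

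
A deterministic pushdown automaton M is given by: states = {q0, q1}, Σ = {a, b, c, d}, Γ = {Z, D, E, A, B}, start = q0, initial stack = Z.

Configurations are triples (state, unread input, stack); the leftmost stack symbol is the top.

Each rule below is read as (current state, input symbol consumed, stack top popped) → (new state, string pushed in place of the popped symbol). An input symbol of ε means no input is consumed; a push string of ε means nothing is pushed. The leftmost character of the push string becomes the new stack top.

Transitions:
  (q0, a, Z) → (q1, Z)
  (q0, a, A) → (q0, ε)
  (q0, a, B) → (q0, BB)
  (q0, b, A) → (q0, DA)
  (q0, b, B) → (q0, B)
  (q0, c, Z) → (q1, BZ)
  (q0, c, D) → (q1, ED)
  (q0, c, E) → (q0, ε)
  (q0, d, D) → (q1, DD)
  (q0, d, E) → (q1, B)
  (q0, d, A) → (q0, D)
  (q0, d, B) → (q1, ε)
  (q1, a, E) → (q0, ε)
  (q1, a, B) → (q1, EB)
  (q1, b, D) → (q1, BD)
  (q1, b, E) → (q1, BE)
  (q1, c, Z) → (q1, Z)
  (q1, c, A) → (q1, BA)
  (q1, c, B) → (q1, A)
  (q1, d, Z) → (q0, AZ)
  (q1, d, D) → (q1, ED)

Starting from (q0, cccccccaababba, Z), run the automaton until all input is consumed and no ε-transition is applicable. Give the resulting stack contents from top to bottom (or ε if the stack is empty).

(q0, cccccccaababba, Z)
  read c, top Z: go to q1, push BZ → (q1, ccccccaababba, BZ)
  read c, top B: go to q1, push A → (q1, cccccaababba, AZ)
  read c, top A: go to q1, push BA → (q1, ccccaababba, BAZ)
  read c, top B: go to q1, push A → (q1, cccaababba, AAZ)
  read c, top A: go to q1, push BA → (q1, ccaababba, BAAZ)
  read c, top B: go to q1, push A → (q1, caababba, AAAZ)
  read c, top A: go to q1, push BA → (q1, aababba, BAAAZ)
  read a, top B: go to q1, push EB → (q1, ababba, EBAAAZ)
  read a, top E: go to q0, push ε → (q0, babba, BAAAZ)
  read b, top B: go to q0, push B → (q0, abba, BAAAZ)
  read a, top B: go to q0, push BB → (q0, bba, BBAAAZ)
  read b, top B: go to q0, push B → (q0, ba, BBAAAZ)
  read b, top B: go to q0, push B → (q0, a, BBAAAZ)
  read a, top B: go to q0, push BB → (q0, ε, BBBAAAZ)
All input consumed in state q0 with stack BBBAAAZ.

BBBAAAZ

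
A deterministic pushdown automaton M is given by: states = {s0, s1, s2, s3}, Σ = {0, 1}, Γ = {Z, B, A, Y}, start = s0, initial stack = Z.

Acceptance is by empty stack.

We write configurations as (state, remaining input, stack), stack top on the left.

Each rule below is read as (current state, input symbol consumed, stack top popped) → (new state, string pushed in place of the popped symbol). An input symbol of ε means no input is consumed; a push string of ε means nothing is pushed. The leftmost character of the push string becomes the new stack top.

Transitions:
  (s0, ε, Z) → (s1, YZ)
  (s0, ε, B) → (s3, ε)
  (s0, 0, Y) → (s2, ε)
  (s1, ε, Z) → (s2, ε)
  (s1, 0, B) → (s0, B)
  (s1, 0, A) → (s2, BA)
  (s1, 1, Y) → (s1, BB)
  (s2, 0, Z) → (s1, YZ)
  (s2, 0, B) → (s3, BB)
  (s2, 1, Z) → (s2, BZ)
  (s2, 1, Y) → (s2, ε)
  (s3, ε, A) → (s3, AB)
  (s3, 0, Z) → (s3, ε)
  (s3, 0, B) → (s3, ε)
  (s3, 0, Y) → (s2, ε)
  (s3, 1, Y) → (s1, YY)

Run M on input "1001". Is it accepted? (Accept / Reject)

(s0, 1001, Z)
  ε-move, top Z: go to s1, push YZ → (s1, 1001, YZ)
  read 1, top Y: go to s1, push BB → (s1, 001, BBZ)
  read 0, top B: go to s0, push B → (s0, 01, BBZ)
  ε-move, top B: go to s3, push ε → (s3, 01, BZ)
  read 0, top B: go to s3, push ε → (s3, 1, Z)
No transition applies at (s3, 1, Z); input not fully consumed.

Reject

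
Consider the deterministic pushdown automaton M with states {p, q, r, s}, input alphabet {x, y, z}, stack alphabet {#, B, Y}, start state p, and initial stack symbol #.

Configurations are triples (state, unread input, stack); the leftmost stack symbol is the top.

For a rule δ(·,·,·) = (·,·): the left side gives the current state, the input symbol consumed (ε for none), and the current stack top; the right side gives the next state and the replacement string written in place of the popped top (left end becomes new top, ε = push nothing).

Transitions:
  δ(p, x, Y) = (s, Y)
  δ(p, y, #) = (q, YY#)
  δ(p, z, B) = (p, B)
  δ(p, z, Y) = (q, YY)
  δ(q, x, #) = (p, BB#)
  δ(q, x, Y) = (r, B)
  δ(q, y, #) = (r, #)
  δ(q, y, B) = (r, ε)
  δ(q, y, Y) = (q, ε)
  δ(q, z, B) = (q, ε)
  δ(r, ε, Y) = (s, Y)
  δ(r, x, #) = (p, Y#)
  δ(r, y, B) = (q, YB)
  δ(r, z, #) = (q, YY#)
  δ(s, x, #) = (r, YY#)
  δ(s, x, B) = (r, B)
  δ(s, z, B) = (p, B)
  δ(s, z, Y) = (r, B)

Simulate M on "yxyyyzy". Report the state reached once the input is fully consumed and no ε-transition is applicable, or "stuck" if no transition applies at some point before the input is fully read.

(p, yxyyyzy, #)
  read y, top #: go to q, push YY# → (q, xyyyzy, YY#)
  read x, top Y: go to r, push B → (r, yyyzy, BY#)
  read y, top B: go to q, push YB → (q, yyzy, YBY#)
  read y, top Y: go to q, push ε → (q, yzy, BY#)
  read y, top B: go to r, push ε → (r, zy, Y#)
  ε-move, top Y: go to s, push Y → (s, zy, Y#)
  read z, top Y: go to r, push B → (r, y, B#)
  read y, top B: go to q, push YB → (q, ε, YB#)
All input consumed; M is in state q.

q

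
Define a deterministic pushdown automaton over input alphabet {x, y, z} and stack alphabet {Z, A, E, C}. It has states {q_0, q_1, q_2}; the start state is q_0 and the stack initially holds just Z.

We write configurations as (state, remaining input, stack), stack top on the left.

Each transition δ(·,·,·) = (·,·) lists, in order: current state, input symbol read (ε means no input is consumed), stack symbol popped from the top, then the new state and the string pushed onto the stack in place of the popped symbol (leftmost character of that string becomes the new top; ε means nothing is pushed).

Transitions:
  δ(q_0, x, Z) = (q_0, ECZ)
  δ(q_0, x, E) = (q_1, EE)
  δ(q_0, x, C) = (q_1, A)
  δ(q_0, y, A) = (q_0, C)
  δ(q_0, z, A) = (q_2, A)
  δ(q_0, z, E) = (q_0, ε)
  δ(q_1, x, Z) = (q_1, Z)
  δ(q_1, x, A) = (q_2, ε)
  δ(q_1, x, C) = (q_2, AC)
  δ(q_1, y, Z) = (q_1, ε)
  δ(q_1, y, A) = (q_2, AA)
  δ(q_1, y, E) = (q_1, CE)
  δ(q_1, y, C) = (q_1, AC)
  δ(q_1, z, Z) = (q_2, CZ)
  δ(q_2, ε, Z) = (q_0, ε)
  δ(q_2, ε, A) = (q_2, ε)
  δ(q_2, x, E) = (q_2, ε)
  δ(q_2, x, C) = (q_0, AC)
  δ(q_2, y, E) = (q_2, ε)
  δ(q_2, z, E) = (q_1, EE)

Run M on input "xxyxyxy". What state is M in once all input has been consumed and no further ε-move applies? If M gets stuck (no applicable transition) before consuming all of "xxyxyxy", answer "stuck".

(q_0, xxyxyxy, Z)
  read x, top Z: go to q_0, push ECZ → (q_0, xyxyxy, ECZ)
  read x, top E: go to q_1, push EE → (q_1, yxyxy, EECZ)
  read y, top E: go to q_1, push CE → (q_1, xyxy, CEECZ)
  read x, top C: go to q_2, push AC → (q_2, yxy, ACEECZ)
  ε-move, top A: go to q_2, push ε → (q_2, yxy, CEECZ)
No transition for (q_2, y, top C); M blocks with input yxy remaining.

stuck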